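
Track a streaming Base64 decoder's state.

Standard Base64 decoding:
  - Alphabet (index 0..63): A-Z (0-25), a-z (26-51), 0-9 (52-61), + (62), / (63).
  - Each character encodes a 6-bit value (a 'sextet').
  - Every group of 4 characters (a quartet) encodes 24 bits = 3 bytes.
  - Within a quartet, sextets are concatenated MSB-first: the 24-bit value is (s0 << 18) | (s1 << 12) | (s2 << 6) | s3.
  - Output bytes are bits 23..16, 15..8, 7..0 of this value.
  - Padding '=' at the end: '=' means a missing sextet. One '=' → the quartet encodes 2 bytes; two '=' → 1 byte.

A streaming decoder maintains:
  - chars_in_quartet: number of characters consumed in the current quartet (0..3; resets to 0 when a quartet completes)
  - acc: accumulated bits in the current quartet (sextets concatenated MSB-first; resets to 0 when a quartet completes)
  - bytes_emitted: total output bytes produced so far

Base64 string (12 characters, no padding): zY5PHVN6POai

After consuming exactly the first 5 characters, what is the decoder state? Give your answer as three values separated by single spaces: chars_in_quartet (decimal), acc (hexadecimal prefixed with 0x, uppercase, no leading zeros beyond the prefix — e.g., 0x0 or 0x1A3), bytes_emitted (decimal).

After char 0 ('z'=51): chars_in_quartet=1 acc=0x33 bytes_emitted=0
After char 1 ('Y'=24): chars_in_quartet=2 acc=0xCD8 bytes_emitted=0
After char 2 ('5'=57): chars_in_quartet=3 acc=0x33639 bytes_emitted=0
After char 3 ('P'=15): chars_in_quartet=4 acc=0xCD8E4F -> emit CD 8E 4F, reset; bytes_emitted=3
After char 4 ('H'=7): chars_in_quartet=1 acc=0x7 bytes_emitted=3

Answer: 1 0x7 3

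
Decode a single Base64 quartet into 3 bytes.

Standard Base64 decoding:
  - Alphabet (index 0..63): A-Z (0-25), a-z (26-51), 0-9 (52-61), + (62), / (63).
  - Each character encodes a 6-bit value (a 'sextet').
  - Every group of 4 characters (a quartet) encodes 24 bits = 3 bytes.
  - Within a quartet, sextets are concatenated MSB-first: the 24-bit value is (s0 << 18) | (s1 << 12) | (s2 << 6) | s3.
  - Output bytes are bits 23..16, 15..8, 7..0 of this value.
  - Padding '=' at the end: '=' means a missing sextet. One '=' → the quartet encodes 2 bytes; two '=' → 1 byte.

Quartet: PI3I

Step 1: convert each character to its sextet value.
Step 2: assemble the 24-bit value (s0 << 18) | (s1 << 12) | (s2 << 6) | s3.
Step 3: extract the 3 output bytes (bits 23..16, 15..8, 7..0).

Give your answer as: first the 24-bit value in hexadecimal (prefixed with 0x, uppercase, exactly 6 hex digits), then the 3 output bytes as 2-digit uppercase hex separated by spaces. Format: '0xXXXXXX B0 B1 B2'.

Sextets: P=15, I=8, 3=55, I=8
24-bit: (15<<18) | (8<<12) | (55<<6) | 8
      = 0x3C0000 | 0x008000 | 0x000DC0 | 0x000008
      = 0x3C8DC8
Bytes: (v>>16)&0xFF=3C, (v>>8)&0xFF=8D, v&0xFF=C8

Answer: 0x3C8DC8 3C 8D C8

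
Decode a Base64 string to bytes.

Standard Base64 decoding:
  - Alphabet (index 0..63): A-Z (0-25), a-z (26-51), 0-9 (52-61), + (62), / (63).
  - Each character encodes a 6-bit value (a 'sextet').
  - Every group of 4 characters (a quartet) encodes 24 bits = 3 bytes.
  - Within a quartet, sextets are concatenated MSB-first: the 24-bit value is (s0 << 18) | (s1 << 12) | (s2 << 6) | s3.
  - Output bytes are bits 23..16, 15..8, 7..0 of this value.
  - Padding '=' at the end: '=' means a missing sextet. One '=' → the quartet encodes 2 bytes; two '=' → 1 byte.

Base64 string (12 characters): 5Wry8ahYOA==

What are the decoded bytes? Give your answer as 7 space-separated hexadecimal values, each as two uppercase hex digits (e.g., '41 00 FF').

Answer: E5 6A F2 F1 A8 58 38

Derivation:
After char 0 ('5'=57): chars_in_quartet=1 acc=0x39 bytes_emitted=0
After char 1 ('W'=22): chars_in_quartet=2 acc=0xE56 bytes_emitted=0
After char 2 ('r'=43): chars_in_quartet=3 acc=0x395AB bytes_emitted=0
After char 3 ('y'=50): chars_in_quartet=4 acc=0xE56AF2 -> emit E5 6A F2, reset; bytes_emitted=3
After char 4 ('8'=60): chars_in_quartet=1 acc=0x3C bytes_emitted=3
After char 5 ('a'=26): chars_in_quartet=2 acc=0xF1A bytes_emitted=3
After char 6 ('h'=33): chars_in_quartet=3 acc=0x3C6A1 bytes_emitted=3
After char 7 ('Y'=24): chars_in_quartet=4 acc=0xF1A858 -> emit F1 A8 58, reset; bytes_emitted=6
After char 8 ('O'=14): chars_in_quartet=1 acc=0xE bytes_emitted=6
After char 9 ('A'=0): chars_in_quartet=2 acc=0x380 bytes_emitted=6
Padding '==': partial quartet acc=0x380 -> emit 38; bytes_emitted=7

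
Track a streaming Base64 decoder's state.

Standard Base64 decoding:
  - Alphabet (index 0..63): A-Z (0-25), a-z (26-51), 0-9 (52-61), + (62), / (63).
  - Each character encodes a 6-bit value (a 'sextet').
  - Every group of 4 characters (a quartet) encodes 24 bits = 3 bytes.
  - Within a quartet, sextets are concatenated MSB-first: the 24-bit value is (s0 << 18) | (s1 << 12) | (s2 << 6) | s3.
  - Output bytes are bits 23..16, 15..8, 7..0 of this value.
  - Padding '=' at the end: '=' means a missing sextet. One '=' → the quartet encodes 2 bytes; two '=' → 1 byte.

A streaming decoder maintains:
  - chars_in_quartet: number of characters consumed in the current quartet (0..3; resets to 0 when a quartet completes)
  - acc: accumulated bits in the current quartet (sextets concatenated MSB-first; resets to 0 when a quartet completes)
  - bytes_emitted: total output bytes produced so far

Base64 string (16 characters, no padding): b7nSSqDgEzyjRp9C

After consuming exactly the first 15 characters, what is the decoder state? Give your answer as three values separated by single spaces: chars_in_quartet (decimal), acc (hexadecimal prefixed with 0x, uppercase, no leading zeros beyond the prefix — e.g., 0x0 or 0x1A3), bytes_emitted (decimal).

After char 0 ('b'=27): chars_in_quartet=1 acc=0x1B bytes_emitted=0
After char 1 ('7'=59): chars_in_quartet=2 acc=0x6FB bytes_emitted=0
After char 2 ('n'=39): chars_in_quartet=3 acc=0x1BEE7 bytes_emitted=0
After char 3 ('S'=18): chars_in_quartet=4 acc=0x6FB9D2 -> emit 6F B9 D2, reset; bytes_emitted=3
After char 4 ('S'=18): chars_in_quartet=1 acc=0x12 bytes_emitted=3
After char 5 ('q'=42): chars_in_quartet=2 acc=0x4AA bytes_emitted=3
After char 6 ('D'=3): chars_in_quartet=3 acc=0x12A83 bytes_emitted=3
After char 7 ('g'=32): chars_in_quartet=4 acc=0x4AA0E0 -> emit 4A A0 E0, reset; bytes_emitted=6
After char 8 ('E'=4): chars_in_quartet=1 acc=0x4 bytes_emitted=6
After char 9 ('z'=51): chars_in_quartet=2 acc=0x133 bytes_emitted=6
After char 10 ('y'=50): chars_in_quartet=3 acc=0x4CF2 bytes_emitted=6
After char 11 ('j'=35): chars_in_quartet=4 acc=0x133CA3 -> emit 13 3C A3, reset; bytes_emitted=9
After char 12 ('R'=17): chars_in_quartet=1 acc=0x11 bytes_emitted=9
After char 13 ('p'=41): chars_in_quartet=2 acc=0x469 bytes_emitted=9
After char 14 ('9'=61): chars_in_quartet=3 acc=0x11A7D bytes_emitted=9

Answer: 3 0x11A7D 9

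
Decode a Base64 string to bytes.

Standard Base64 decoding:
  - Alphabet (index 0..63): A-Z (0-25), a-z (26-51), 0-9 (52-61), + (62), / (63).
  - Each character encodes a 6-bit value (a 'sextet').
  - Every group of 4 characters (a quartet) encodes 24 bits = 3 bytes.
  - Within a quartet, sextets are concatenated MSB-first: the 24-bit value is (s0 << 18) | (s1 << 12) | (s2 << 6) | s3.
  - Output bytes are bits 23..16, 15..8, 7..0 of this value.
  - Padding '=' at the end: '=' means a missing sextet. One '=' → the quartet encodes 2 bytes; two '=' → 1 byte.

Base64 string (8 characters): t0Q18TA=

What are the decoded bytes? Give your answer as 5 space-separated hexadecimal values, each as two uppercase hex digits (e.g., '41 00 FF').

Answer: B7 44 35 F1 30

Derivation:
After char 0 ('t'=45): chars_in_quartet=1 acc=0x2D bytes_emitted=0
After char 1 ('0'=52): chars_in_quartet=2 acc=0xB74 bytes_emitted=0
After char 2 ('Q'=16): chars_in_quartet=3 acc=0x2DD10 bytes_emitted=0
After char 3 ('1'=53): chars_in_quartet=4 acc=0xB74435 -> emit B7 44 35, reset; bytes_emitted=3
After char 4 ('8'=60): chars_in_quartet=1 acc=0x3C bytes_emitted=3
After char 5 ('T'=19): chars_in_quartet=2 acc=0xF13 bytes_emitted=3
After char 6 ('A'=0): chars_in_quartet=3 acc=0x3C4C0 bytes_emitted=3
Padding '=': partial quartet acc=0x3C4C0 -> emit F1 30; bytes_emitted=5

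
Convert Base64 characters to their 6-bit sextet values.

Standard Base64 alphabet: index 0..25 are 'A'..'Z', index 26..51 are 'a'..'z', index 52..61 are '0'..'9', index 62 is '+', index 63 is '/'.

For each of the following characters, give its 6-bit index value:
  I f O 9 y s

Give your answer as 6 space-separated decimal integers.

Answer: 8 31 14 61 50 44

Derivation:
'I': A..Z range, ord('I') − ord('A') = 8
'f': a..z range, 26 + ord('f') − ord('a') = 31
'O': A..Z range, ord('O') − ord('A') = 14
'9': 0..9 range, 52 + ord('9') − ord('0') = 61
'y': a..z range, 26 + ord('y') − ord('a') = 50
's': a..z range, 26 + ord('s') − ord('a') = 44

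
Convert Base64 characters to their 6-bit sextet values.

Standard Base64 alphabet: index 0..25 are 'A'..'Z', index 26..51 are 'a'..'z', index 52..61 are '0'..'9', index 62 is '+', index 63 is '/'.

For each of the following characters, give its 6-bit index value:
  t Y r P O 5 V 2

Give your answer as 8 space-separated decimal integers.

Answer: 45 24 43 15 14 57 21 54

Derivation:
't': a..z range, 26 + ord('t') − ord('a') = 45
'Y': A..Z range, ord('Y') − ord('A') = 24
'r': a..z range, 26 + ord('r') − ord('a') = 43
'P': A..Z range, ord('P') − ord('A') = 15
'O': A..Z range, ord('O') − ord('A') = 14
'5': 0..9 range, 52 + ord('5') − ord('0') = 57
'V': A..Z range, ord('V') − ord('A') = 21
'2': 0..9 range, 52 + ord('2') − ord('0') = 54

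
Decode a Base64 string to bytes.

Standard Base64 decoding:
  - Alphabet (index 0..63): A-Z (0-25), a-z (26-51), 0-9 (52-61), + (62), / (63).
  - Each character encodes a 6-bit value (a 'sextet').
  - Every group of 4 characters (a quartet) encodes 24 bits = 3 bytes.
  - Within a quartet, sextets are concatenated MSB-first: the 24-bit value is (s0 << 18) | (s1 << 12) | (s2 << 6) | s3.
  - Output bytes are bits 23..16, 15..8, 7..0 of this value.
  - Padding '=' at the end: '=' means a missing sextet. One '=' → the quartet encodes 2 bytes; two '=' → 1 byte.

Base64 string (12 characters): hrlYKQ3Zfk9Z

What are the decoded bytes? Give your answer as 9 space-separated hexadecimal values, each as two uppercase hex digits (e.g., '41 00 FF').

After char 0 ('h'=33): chars_in_quartet=1 acc=0x21 bytes_emitted=0
After char 1 ('r'=43): chars_in_quartet=2 acc=0x86B bytes_emitted=0
After char 2 ('l'=37): chars_in_quartet=3 acc=0x21AE5 bytes_emitted=0
After char 3 ('Y'=24): chars_in_quartet=4 acc=0x86B958 -> emit 86 B9 58, reset; bytes_emitted=3
After char 4 ('K'=10): chars_in_quartet=1 acc=0xA bytes_emitted=3
After char 5 ('Q'=16): chars_in_quartet=2 acc=0x290 bytes_emitted=3
After char 6 ('3'=55): chars_in_quartet=3 acc=0xA437 bytes_emitted=3
After char 7 ('Z'=25): chars_in_quartet=4 acc=0x290DD9 -> emit 29 0D D9, reset; bytes_emitted=6
After char 8 ('f'=31): chars_in_quartet=1 acc=0x1F bytes_emitted=6
After char 9 ('k'=36): chars_in_quartet=2 acc=0x7E4 bytes_emitted=6
After char 10 ('9'=61): chars_in_quartet=3 acc=0x1F93D bytes_emitted=6
After char 11 ('Z'=25): chars_in_quartet=4 acc=0x7E4F59 -> emit 7E 4F 59, reset; bytes_emitted=9

Answer: 86 B9 58 29 0D D9 7E 4F 59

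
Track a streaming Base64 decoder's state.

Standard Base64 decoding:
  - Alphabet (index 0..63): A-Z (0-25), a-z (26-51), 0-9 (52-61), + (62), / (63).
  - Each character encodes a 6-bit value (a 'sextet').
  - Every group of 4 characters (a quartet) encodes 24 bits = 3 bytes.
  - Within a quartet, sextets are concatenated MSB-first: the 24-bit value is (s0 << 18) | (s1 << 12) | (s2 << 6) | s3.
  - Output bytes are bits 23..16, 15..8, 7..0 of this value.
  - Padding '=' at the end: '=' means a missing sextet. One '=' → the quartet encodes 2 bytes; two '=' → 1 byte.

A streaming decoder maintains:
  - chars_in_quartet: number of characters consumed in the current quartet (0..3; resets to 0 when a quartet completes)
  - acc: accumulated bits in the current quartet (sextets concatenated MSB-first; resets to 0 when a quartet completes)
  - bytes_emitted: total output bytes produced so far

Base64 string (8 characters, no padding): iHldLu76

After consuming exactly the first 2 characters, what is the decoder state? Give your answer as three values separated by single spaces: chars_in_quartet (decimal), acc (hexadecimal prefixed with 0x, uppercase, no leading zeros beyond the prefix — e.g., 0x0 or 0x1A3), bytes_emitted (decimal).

After char 0 ('i'=34): chars_in_quartet=1 acc=0x22 bytes_emitted=0
After char 1 ('H'=7): chars_in_quartet=2 acc=0x887 bytes_emitted=0

Answer: 2 0x887 0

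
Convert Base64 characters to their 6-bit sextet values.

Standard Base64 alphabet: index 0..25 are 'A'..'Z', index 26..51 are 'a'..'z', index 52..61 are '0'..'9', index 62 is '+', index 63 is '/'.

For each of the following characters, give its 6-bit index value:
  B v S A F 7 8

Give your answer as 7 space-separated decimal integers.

'B': A..Z range, ord('B') − ord('A') = 1
'v': a..z range, 26 + ord('v') − ord('a') = 47
'S': A..Z range, ord('S') − ord('A') = 18
'A': A..Z range, ord('A') − ord('A') = 0
'F': A..Z range, ord('F') − ord('A') = 5
'7': 0..9 range, 52 + ord('7') − ord('0') = 59
'8': 0..9 range, 52 + ord('8') − ord('0') = 60

Answer: 1 47 18 0 5 59 60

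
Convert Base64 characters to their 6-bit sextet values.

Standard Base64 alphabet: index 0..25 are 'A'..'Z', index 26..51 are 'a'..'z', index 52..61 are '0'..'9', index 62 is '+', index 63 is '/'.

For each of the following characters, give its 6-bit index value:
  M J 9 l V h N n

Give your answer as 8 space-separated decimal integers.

Answer: 12 9 61 37 21 33 13 39

Derivation:
'M': A..Z range, ord('M') − ord('A') = 12
'J': A..Z range, ord('J') − ord('A') = 9
'9': 0..9 range, 52 + ord('9') − ord('0') = 61
'l': a..z range, 26 + ord('l') − ord('a') = 37
'V': A..Z range, ord('V') − ord('A') = 21
'h': a..z range, 26 + ord('h') − ord('a') = 33
'N': A..Z range, ord('N') − ord('A') = 13
'n': a..z range, 26 + ord('n') − ord('a') = 39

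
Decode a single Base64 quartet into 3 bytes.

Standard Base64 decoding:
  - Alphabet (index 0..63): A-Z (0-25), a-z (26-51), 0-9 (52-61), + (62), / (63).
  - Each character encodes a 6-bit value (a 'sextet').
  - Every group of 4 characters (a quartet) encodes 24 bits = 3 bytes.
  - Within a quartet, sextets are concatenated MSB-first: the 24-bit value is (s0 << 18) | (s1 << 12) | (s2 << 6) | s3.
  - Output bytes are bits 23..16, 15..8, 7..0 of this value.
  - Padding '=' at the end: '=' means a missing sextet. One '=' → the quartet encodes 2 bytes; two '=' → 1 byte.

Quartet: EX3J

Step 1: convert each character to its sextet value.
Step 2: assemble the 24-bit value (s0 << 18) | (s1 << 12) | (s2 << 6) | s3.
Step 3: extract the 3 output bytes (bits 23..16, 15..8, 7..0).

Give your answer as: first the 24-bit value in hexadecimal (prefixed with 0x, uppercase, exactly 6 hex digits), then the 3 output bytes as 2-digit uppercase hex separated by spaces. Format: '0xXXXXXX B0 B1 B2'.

Answer: 0x117DC9 11 7D C9

Derivation:
Sextets: E=4, X=23, 3=55, J=9
24-bit: (4<<18) | (23<<12) | (55<<6) | 9
      = 0x100000 | 0x017000 | 0x000DC0 | 0x000009
      = 0x117DC9
Bytes: (v>>16)&0xFF=11, (v>>8)&0xFF=7D, v&0xFF=C9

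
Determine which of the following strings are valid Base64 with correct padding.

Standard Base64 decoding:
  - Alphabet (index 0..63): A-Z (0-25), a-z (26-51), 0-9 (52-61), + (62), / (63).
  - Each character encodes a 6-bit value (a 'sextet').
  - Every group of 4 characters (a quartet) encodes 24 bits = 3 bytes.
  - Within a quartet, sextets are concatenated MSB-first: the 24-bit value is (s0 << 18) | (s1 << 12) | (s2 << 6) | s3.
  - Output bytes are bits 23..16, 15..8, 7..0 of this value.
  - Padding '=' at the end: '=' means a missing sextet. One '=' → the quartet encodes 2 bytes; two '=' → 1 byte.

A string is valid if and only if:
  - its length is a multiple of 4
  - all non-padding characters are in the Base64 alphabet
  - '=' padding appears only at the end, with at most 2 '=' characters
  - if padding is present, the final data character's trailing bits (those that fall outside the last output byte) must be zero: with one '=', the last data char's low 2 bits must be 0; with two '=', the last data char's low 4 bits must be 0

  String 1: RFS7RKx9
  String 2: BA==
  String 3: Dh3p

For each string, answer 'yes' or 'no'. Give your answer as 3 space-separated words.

Answer: yes yes yes

Derivation:
String 1: 'RFS7RKx9' → valid
String 2: 'BA==' → valid
String 3: 'Dh3p' → valid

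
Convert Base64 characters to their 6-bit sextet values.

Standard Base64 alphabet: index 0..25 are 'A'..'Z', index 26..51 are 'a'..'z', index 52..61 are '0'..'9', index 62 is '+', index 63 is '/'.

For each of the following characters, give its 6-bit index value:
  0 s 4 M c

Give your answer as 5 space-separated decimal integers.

Answer: 52 44 56 12 28

Derivation:
'0': 0..9 range, 52 + ord('0') − ord('0') = 52
's': a..z range, 26 + ord('s') − ord('a') = 44
'4': 0..9 range, 52 + ord('4') − ord('0') = 56
'M': A..Z range, ord('M') − ord('A') = 12
'c': a..z range, 26 + ord('c') − ord('a') = 28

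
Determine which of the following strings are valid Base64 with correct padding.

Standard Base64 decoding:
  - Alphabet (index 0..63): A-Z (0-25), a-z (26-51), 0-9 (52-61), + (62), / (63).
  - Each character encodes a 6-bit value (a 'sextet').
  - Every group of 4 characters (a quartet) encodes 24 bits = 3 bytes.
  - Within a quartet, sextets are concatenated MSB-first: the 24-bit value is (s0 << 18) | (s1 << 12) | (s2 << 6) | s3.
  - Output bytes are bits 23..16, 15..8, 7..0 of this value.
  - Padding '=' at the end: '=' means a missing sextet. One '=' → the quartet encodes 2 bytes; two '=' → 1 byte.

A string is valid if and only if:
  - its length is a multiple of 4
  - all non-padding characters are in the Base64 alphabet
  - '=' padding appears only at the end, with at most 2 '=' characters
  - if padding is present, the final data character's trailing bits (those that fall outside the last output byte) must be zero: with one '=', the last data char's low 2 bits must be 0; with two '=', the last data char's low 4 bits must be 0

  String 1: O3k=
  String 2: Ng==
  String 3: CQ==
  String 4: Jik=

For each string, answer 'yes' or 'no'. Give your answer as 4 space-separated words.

String 1: 'O3k=' → valid
String 2: 'Ng==' → valid
String 3: 'CQ==' → valid
String 4: 'Jik=' → valid

Answer: yes yes yes yes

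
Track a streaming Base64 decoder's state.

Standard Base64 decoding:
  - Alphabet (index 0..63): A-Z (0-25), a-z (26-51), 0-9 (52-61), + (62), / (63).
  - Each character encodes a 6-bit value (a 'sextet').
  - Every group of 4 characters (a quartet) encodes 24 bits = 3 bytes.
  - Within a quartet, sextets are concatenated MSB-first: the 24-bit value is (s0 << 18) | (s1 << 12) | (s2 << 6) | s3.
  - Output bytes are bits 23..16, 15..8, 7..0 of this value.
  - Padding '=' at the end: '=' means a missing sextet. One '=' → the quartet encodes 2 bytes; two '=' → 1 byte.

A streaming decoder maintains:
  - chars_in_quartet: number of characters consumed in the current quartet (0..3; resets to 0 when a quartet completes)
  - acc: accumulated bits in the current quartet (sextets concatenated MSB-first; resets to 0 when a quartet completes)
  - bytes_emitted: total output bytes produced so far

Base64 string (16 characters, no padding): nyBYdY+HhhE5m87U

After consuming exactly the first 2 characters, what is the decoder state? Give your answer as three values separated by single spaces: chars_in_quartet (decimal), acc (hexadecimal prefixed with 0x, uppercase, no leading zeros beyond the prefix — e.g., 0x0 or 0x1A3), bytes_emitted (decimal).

After char 0 ('n'=39): chars_in_quartet=1 acc=0x27 bytes_emitted=0
After char 1 ('y'=50): chars_in_quartet=2 acc=0x9F2 bytes_emitted=0

Answer: 2 0x9F2 0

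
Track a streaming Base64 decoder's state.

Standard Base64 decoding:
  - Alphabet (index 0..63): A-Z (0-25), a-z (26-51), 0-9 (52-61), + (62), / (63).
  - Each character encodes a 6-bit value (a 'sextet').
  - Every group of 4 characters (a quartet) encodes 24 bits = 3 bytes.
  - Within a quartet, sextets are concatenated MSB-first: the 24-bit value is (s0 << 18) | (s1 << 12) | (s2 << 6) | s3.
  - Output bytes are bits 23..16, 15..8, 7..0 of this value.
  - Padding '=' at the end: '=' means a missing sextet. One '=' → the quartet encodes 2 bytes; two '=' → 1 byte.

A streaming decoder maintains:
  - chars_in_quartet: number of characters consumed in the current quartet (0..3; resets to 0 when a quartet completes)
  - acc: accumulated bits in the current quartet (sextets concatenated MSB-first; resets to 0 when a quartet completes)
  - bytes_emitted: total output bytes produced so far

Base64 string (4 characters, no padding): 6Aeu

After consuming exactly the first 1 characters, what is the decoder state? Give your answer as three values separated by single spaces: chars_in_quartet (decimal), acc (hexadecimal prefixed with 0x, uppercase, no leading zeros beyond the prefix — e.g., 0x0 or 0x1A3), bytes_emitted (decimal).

After char 0 ('6'=58): chars_in_quartet=1 acc=0x3A bytes_emitted=0

Answer: 1 0x3A 0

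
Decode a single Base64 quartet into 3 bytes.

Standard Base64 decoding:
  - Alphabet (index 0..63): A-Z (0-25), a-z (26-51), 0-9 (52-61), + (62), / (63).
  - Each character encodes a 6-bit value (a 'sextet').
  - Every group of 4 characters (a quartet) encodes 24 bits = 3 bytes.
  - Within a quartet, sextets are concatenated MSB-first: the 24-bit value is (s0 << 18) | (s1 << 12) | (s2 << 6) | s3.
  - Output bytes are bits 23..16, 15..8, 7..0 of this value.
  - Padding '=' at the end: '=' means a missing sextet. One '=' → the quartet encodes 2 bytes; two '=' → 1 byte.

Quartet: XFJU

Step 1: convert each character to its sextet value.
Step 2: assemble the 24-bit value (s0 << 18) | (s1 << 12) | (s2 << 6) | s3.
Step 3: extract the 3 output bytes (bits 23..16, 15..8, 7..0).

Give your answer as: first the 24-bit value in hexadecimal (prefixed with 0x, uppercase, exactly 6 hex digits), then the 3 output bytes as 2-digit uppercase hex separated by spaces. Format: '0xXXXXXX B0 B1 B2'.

Answer: 0x5C5254 5C 52 54

Derivation:
Sextets: X=23, F=5, J=9, U=20
24-bit: (23<<18) | (5<<12) | (9<<6) | 20
      = 0x5C0000 | 0x005000 | 0x000240 | 0x000014
      = 0x5C5254
Bytes: (v>>16)&0xFF=5C, (v>>8)&0xFF=52, v&0xFF=54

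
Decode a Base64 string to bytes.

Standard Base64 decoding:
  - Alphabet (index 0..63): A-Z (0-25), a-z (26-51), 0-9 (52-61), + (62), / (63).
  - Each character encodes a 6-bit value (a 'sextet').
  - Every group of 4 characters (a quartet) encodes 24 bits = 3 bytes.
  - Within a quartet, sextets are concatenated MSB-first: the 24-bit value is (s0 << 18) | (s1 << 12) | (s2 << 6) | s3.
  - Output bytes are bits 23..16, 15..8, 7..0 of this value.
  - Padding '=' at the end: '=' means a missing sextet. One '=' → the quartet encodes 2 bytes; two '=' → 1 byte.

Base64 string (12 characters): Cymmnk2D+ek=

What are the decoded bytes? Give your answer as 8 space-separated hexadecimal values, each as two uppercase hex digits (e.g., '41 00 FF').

Answer: 0B 29 A6 9E 4D 83 F9 E9

Derivation:
After char 0 ('C'=2): chars_in_quartet=1 acc=0x2 bytes_emitted=0
After char 1 ('y'=50): chars_in_quartet=2 acc=0xB2 bytes_emitted=0
After char 2 ('m'=38): chars_in_quartet=3 acc=0x2CA6 bytes_emitted=0
After char 3 ('m'=38): chars_in_quartet=4 acc=0xB29A6 -> emit 0B 29 A6, reset; bytes_emitted=3
After char 4 ('n'=39): chars_in_quartet=1 acc=0x27 bytes_emitted=3
After char 5 ('k'=36): chars_in_quartet=2 acc=0x9E4 bytes_emitted=3
After char 6 ('2'=54): chars_in_quartet=3 acc=0x27936 bytes_emitted=3
After char 7 ('D'=3): chars_in_quartet=4 acc=0x9E4D83 -> emit 9E 4D 83, reset; bytes_emitted=6
After char 8 ('+'=62): chars_in_quartet=1 acc=0x3E bytes_emitted=6
After char 9 ('e'=30): chars_in_quartet=2 acc=0xF9E bytes_emitted=6
After char 10 ('k'=36): chars_in_quartet=3 acc=0x3E7A4 bytes_emitted=6
Padding '=': partial quartet acc=0x3E7A4 -> emit F9 E9; bytes_emitted=8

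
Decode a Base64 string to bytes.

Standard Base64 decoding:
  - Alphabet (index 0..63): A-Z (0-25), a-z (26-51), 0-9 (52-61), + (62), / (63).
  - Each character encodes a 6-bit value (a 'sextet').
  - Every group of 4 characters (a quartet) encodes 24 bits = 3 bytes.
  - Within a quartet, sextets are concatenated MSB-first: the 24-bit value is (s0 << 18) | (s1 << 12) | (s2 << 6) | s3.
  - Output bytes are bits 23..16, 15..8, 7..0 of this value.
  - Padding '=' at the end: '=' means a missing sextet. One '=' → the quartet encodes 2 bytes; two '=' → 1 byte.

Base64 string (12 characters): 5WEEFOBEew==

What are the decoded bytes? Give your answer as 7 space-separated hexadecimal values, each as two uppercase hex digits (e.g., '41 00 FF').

Answer: E5 61 04 14 E0 44 7B

Derivation:
After char 0 ('5'=57): chars_in_quartet=1 acc=0x39 bytes_emitted=0
After char 1 ('W'=22): chars_in_quartet=2 acc=0xE56 bytes_emitted=0
After char 2 ('E'=4): chars_in_quartet=3 acc=0x39584 bytes_emitted=0
After char 3 ('E'=4): chars_in_quartet=4 acc=0xE56104 -> emit E5 61 04, reset; bytes_emitted=3
After char 4 ('F'=5): chars_in_quartet=1 acc=0x5 bytes_emitted=3
After char 5 ('O'=14): chars_in_quartet=2 acc=0x14E bytes_emitted=3
After char 6 ('B'=1): chars_in_quartet=3 acc=0x5381 bytes_emitted=3
After char 7 ('E'=4): chars_in_quartet=4 acc=0x14E044 -> emit 14 E0 44, reset; bytes_emitted=6
After char 8 ('e'=30): chars_in_quartet=1 acc=0x1E bytes_emitted=6
After char 9 ('w'=48): chars_in_quartet=2 acc=0x7B0 bytes_emitted=6
Padding '==': partial quartet acc=0x7B0 -> emit 7B; bytes_emitted=7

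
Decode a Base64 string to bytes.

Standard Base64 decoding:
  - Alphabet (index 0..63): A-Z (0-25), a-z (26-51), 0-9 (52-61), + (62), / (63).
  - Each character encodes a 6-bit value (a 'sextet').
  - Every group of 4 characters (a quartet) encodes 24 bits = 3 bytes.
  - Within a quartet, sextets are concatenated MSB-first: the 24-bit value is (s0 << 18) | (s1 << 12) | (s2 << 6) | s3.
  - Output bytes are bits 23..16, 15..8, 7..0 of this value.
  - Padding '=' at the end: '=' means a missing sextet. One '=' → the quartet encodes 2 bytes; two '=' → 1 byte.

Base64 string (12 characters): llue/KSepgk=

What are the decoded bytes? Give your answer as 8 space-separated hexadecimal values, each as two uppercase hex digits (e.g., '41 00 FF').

Answer: 96 5B 9E FC A4 9E A6 09

Derivation:
After char 0 ('l'=37): chars_in_quartet=1 acc=0x25 bytes_emitted=0
After char 1 ('l'=37): chars_in_quartet=2 acc=0x965 bytes_emitted=0
After char 2 ('u'=46): chars_in_quartet=3 acc=0x2596E bytes_emitted=0
After char 3 ('e'=30): chars_in_quartet=4 acc=0x965B9E -> emit 96 5B 9E, reset; bytes_emitted=3
After char 4 ('/'=63): chars_in_quartet=1 acc=0x3F bytes_emitted=3
After char 5 ('K'=10): chars_in_quartet=2 acc=0xFCA bytes_emitted=3
After char 6 ('S'=18): chars_in_quartet=3 acc=0x3F292 bytes_emitted=3
After char 7 ('e'=30): chars_in_quartet=4 acc=0xFCA49E -> emit FC A4 9E, reset; bytes_emitted=6
After char 8 ('p'=41): chars_in_quartet=1 acc=0x29 bytes_emitted=6
After char 9 ('g'=32): chars_in_quartet=2 acc=0xA60 bytes_emitted=6
After char 10 ('k'=36): chars_in_quartet=3 acc=0x29824 bytes_emitted=6
Padding '=': partial quartet acc=0x29824 -> emit A6 09; bytes_emitted=8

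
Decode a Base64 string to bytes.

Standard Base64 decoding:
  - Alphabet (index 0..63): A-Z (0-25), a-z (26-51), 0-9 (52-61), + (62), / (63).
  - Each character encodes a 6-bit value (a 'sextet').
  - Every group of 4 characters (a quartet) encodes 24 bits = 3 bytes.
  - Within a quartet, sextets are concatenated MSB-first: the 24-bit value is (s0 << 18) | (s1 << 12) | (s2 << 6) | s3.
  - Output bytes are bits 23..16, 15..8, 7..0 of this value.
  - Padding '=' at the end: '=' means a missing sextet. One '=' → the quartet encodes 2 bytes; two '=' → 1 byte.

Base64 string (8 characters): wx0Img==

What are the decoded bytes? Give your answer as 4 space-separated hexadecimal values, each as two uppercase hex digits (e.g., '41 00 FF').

Answer: C3 1D 08 9A

Derivation:
After char 0 ('w'=48): chars_in_quartet=1 acc=0x30 bytes_emitted=0
After char 1 ('x'=49): chars_in_quartet=2 acc=0xC31 bytes_emitted=0
After char 2 ('0'=52): chars_in_quartet=3 acc=0x30C74 bytes_emitted=0
After char 3 ('I'=8): chars_in_quartet=4 acc=0xC31D08 -> emit C3 1D 08, reset; bytes_emitted=3
After char 4 ('m'=38): chars_in_quartet=1 acc=0x26 bytes_emitted=3
After char 5 ('g'=32): chars_in_quartet=2 acc=0x9A0 bytes_emitted=3
Padding '==': partial quartet acc=0x9A0 -> emit 9A; bytes_emitted=4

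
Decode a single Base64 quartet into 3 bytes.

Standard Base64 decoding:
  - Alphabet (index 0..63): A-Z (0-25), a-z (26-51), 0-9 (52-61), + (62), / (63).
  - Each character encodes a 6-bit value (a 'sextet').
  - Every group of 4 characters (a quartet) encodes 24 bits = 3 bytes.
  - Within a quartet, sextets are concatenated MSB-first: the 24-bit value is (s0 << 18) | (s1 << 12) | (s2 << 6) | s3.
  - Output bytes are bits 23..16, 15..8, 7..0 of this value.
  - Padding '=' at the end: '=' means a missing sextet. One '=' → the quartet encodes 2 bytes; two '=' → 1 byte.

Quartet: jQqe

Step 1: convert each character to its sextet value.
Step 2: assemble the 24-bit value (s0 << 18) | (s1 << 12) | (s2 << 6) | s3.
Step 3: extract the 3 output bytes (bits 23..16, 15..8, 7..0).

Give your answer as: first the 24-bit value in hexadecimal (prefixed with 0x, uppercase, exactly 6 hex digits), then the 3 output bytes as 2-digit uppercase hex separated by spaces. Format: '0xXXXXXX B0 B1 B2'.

Answer: 0x8D0A9E 8D 0A 9E

Derivation:
Sextets: j=35, Q=16, q=42, e=30
24-bit: (35<<18) | (16<<12) | (42<<6) | 30
      = 0x8C0000 | 0x010000 | 0x000A80 | 0x00001E
      = 0x8D0A9E
Bytes: (v>>16)&0xFF=8D, (v>>8)&0xFF=0A, v&0xFF=9E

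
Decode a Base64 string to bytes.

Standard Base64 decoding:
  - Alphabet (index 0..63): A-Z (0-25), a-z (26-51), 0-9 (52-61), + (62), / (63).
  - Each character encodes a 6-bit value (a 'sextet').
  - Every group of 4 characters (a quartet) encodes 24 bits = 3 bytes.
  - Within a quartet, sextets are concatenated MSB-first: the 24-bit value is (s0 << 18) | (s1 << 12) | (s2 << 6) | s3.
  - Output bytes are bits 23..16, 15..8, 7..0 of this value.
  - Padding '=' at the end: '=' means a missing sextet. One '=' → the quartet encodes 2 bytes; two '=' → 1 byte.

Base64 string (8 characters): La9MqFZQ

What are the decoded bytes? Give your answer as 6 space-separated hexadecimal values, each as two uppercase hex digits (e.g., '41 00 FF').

After char 0 ('L'=11): chars_in_quartet=1 acc=0xB bytes_emitted=0
After char 1 ('a'=26): chars_in_quartet=2 acc=0x2DA bytes_emitted=0
After char 2 ('9'=61): chars_in_quartet=3 acc=0xB6BD bytes_emitted=0
After char 3 ('M'=12): chars_in_quartet=4 acc=0x2DAF4C -> emit 2D AF 4C, reset; bytes_emitted=3
After char 4 ('q'=42): chars_in_quartet=1 acc=0x2A bytes_emitted=3
After char 5 ('F'=5): chars_in_quartet=2 acc=0xA85 bytes_emitted=3
After char 6 ('Z'=25): chars_in_quartet=3 acc=0x2A159 bytes_emitted=3
After char 7 ('Q'=16): chars_in_quartet=4 acc=0xA85650 -> emit A8 56 50, reset; bytes_emitted=6

Answer: 2D AF 4C A8 56 50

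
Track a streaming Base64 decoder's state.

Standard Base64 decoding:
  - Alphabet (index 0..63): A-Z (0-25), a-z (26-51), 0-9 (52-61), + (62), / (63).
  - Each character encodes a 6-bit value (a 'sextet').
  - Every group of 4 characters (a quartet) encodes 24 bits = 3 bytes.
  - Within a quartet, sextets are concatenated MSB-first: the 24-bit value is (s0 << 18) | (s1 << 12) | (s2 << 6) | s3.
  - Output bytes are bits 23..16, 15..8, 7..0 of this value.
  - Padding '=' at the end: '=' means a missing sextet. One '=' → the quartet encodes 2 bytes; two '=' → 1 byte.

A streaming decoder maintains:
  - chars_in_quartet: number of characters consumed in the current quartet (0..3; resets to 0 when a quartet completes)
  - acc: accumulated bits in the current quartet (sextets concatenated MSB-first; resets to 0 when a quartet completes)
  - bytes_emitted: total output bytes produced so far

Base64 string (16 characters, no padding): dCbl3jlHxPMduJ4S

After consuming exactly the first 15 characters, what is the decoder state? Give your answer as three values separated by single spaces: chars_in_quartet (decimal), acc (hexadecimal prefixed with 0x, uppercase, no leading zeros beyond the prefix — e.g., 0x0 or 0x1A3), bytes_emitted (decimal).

Answer: 3 0x2E278 9

Derivation:
After char 0 ('d'=29): chars_in_quartet=1 acc=0x1D bytes_emitted=0
After char 1 ('C'=2): chars_in_quartet=2 acc=0x742 bytes_emitted=0
After char 2 ('b'=27): chars_in_quartet=3 acc=0x1D09B bytes_emitted=0
After char 3 ('l'=37): chars_in_quartet=4 acc=0x7426E5 -> emit 74 26 E5, reset; bytes_emitted=3
After char 4 ('3'=55): chars_in_quartet=1 acc=0x37 bytes_emitted=3
After char 5 ('j'=35): chars_in_quartet=2 acc=0xDE3 bytes_emitted=3
After char 6 ('l'=37): chars_in_quartet=3 acc=0x378E5 bytes_emitted=3
After char 7 ('H'=7): chars_in_quartet=4 acc=0xDE3947 -> emit DE 39 47, reset; bytes_emitted=6
After char 8 ('x'=49): chars_in_quartet=1 acc=0x31 bytes_emitted=6
After char 9 ('P'=15): chars_in_quartet=2 acc=0xC4F bytes_emitted=6
After char 10 ('M'=12): chars_in_quartet=3 acc=0x313CC bytes_emitted=6
After char 11 ('d'=29): chars_in_quartet=4 acc=0xC4F31D -> emit C4 F3 1D, reset; bytes_emitted=9
After char 12 ('u'=46): chars_in_quartet=1 acc=0x2E bytes_emitted=9
After char 13 ('J'=9): chars_in_quartet=2 acc=0xB89 bytes_emitted=9
After char 14 ('4'=56): chars_in_quartet=3 acc=0x2E278 bytes_emitted=9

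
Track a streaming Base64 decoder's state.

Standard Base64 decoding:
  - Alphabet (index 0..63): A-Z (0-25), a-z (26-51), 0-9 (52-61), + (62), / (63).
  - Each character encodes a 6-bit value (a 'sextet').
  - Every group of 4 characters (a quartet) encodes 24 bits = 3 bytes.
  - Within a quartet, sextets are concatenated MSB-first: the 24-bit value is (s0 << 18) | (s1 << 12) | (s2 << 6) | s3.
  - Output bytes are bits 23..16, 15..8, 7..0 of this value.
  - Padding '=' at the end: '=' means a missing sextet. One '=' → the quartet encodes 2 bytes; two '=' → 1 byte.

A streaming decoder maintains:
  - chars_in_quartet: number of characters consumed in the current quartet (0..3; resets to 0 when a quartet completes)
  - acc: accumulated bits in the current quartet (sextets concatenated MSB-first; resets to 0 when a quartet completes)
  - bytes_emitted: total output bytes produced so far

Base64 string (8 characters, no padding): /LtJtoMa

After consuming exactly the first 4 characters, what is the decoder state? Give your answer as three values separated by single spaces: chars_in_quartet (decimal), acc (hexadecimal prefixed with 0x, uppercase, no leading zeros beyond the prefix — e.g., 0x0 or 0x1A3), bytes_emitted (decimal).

Answer: 0 0x0 3

Derivation:
After char 0 ('/'=63): chars_in_quartet=1 acc=0x3F bytes_emitted=0
After char 1 ('L'=11): chars_in_quartet=2 acc=0xFCB bytes_emitted=0
After char 2 ('t'=45): chars_in_quartet=3 acc=0x3F2ED bytes_emitted=0
After char 3 ('J'=9): chars_in_quartet=4 acc=0xFCBB49 -> emit FC BB 49, reset; bytes_emitted=3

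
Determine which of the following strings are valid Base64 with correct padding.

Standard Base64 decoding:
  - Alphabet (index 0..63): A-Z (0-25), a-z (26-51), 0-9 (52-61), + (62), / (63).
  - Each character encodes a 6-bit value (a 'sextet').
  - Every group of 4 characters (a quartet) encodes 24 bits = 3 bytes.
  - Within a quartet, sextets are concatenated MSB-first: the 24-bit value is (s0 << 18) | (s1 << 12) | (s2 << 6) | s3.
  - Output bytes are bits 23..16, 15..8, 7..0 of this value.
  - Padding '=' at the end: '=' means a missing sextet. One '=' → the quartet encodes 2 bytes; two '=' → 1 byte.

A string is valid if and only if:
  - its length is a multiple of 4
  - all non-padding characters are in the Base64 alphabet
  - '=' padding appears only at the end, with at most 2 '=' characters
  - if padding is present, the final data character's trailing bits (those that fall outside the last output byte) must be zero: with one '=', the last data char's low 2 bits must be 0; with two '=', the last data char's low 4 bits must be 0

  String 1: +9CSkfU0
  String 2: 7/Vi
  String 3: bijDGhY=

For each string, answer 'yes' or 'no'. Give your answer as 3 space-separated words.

Answer: yes yes yes

Derivation:
String 1: '+9CSkfU0' → valid
String 2: '7/Vi' → valid
String 3: 'bijDGhY=' → valid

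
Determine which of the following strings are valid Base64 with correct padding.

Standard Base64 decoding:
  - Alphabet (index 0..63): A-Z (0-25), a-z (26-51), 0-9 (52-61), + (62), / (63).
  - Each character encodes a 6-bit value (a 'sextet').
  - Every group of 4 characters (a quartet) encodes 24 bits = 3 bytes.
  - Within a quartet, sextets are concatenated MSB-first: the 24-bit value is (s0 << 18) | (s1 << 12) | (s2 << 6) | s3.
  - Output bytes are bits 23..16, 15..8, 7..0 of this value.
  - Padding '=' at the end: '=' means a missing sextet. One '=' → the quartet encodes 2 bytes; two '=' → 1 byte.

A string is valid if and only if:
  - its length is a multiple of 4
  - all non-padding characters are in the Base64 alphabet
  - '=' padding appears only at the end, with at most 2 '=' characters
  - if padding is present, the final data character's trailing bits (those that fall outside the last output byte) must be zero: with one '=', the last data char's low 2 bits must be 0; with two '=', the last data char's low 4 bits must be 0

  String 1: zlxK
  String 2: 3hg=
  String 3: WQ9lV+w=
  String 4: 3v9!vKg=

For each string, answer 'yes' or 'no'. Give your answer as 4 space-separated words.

String 1: 'zlxK' → valid
String 2: '3hg=' → valid
String 3: 'WQ9lV+w=' → valid
String 4: '3v9!vKg=' → invalid (bad char(s): ['!'])

Answer: yes yes yes no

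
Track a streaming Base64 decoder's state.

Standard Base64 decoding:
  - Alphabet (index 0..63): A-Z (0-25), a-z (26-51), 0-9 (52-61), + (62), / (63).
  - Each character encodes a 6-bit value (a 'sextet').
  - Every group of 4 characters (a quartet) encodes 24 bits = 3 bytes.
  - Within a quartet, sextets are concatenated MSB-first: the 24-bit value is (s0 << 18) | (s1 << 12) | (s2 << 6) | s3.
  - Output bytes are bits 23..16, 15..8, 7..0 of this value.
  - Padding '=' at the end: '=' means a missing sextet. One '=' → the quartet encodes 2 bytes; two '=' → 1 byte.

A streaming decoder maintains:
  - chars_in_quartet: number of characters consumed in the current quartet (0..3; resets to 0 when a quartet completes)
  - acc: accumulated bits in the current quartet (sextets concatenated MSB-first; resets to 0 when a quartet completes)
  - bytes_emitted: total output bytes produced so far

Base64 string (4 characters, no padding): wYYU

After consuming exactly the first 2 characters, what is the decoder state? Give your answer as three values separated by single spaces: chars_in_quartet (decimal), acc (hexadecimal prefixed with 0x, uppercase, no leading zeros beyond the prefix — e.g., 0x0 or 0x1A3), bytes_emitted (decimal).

After char 0 ('w'=48): chars_in_quartet=1 acc=0x30 bytes_emitted=0
After char 1 ('Y'=24): chars_in_quartet=2 acc=0xC18 bytes_emitted=0

Answer: 2 0xC18 0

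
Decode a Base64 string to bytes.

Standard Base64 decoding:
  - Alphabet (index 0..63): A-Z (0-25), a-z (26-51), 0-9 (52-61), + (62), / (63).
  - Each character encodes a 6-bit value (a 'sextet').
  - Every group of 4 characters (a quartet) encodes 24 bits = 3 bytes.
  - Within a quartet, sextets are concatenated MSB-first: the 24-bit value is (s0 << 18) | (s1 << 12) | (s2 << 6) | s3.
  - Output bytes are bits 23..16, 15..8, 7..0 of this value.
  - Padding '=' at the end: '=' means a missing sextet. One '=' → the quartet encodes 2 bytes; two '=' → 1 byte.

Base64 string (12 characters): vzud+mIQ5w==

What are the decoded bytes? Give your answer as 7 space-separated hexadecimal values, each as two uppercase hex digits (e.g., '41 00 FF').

After char 0 ('v'=47): chars_in_quartet=1 acc=0x2F bytes_emitted=0
After char 1 ('z'=51): chars_in_quartet=2 acc=0xBF3 bytes_emitted=0
After char 2 ('u'=46): chars_in_quartet=3 acc=0x2FCEE bytes_emitted=0
After char 3 ('d'=29): chars_in_quartet=4 acc=0xBF3B9D -> emit BF 3B 9D, reset; bytes_emitted=3
After char 4 ('+'=62): chars_in_quartet=1 acc=0x3E bytes_emitted=3
After char 5 ('m'=38): chars_in_quartet=2 acc=0xFA6 bytes_emitted=3
After char 6 ('I'=8): chars_in_quartet=3 acc=0x3E988 bytes_emitted=3
After char 7 ('Q'=16): chars_in_quartet=4 acc=0xFA6210 -> emit FA 62 10, reset; bytes_emitted=6
After char 8 ('5'=57): chars_in_quartet=1 acc=0x39 bytes_emitted=6
After char 9 ('w'=48): chars_in_quartet=2 acc=0xE70 bytes_emitted=6
Padding '==': partial quartet acc=0xE70 -> emit E7; bytes_emitted=7

Answer: BF 3B 9D FA 62 10 E7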